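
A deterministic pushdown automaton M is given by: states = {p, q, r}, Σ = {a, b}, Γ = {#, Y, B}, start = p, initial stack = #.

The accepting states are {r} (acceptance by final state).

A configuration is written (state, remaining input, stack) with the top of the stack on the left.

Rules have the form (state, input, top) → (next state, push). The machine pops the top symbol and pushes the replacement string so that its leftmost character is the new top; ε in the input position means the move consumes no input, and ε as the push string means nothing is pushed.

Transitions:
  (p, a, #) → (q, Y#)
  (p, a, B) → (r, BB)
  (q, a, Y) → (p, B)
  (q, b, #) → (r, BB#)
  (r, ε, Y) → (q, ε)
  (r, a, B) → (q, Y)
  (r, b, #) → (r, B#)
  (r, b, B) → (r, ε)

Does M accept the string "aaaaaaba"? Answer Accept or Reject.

Reject

(p, aaaaaaba, #) ⊢ (q, aaaaaba, Y#) ⊢ (p, aaaaba, B#) ⊢ (r, aaaba, BB#) ⊢ (q, aaba, YB#) ⊢ (p, aba, BB#) ⊢ (r, ba, BBB#) ⊢ (r, a, BB#) ⊢ (q, ε, YB#)
All input consumed; state q ∉ F and no further ε-move applies.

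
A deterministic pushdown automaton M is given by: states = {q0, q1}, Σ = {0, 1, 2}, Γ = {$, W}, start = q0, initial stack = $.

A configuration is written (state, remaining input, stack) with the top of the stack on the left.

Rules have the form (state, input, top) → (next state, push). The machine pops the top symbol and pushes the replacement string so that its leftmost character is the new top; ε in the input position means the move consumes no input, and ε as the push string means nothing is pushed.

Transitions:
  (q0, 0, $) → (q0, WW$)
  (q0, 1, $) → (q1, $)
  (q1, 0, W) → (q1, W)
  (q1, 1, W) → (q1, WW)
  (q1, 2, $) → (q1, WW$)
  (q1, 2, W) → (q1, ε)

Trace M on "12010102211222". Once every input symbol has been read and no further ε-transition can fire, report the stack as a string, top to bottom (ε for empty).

(q0, 12010102211222, $)
  read 1, top $: go to q1, push $ → (q1, 2010102211222, $)
  read 2, top $: go to q1, push WW$ → (q1, 010102211222, WW$)
  read 0, top W: go to q1, push W → (q1, 10102211222, WW$)
  read 1, top W: go to q1, push WW → (q1, 0102211222, WWW$)
  read 0, top W: go to q1, push W → (q1, 102211222, WWW$)
  read 1, top W: go to q1, push WW → (q1, 02211222, WWWW$)
  read 0, top W: go to q1, push W → (q1, 2211222, WWWW$)
  read 2, top W: go to q1, push ε → (q1, 211222, WWW$)
  read 2, top W: go to q1, push ε → (q1, 11222, WW$)
  read 1, top W: go to q1, push WW → (q1, 1222, WWW$)
  read 1, top W: go to q1, push WW → (q1, 222, WWWW$)
  read 2, top W: go to q1, push ε → (q1, 22, WWW$)
  read 2, top W: go to q1, push ε → (q1, 2, WW$)
  read 2, top W: go to q1, push ε → (q1, ε, W$)
All input consumed in state q1 with stack W$.

W$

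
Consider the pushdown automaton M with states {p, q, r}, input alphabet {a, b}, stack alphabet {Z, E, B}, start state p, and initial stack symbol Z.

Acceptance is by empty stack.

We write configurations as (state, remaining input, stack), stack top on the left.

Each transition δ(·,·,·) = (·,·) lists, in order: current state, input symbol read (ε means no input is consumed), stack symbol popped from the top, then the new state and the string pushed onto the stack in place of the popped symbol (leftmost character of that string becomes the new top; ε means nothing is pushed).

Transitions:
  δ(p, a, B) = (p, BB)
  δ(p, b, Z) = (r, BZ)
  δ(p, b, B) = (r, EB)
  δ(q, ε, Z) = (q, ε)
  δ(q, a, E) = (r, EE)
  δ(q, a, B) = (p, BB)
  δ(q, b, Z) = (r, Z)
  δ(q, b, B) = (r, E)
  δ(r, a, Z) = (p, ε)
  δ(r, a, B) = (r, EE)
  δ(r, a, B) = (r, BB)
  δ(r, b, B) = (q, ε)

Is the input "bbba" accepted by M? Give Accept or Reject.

Accept

One accepting computation: (p, bbba, Z) ⊢ (r, bba, BZ) ⊢ (q, ba, Z) ⊢ (r, a, Z) ⊢ (p, ε, ε)
All input consumed and the stack is empty.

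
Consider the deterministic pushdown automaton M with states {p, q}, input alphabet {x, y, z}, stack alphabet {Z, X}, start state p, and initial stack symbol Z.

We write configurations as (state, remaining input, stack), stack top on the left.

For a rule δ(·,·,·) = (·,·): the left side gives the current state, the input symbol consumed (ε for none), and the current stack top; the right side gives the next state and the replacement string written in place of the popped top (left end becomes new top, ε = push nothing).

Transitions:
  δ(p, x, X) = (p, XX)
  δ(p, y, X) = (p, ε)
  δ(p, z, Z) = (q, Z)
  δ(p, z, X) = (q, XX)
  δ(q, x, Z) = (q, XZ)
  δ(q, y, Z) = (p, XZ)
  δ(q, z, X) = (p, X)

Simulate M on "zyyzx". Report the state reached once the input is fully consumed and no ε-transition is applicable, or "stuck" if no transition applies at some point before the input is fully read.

q

(p, zyyzx, Z)
  read z, top Z: go to q, push Z → (q, yyzx, Z)
  read y, top Z: go to p, push XZ → (p, yzx, XZ)
  read y, top X: go to p, push ε → (p, zx, Z)
  read z, top Z: go to q, push Z → (q, x, Z)
  read x, top Z: go to q, push XZ → (q, ε, XZ)
All input consumed; M is in state q.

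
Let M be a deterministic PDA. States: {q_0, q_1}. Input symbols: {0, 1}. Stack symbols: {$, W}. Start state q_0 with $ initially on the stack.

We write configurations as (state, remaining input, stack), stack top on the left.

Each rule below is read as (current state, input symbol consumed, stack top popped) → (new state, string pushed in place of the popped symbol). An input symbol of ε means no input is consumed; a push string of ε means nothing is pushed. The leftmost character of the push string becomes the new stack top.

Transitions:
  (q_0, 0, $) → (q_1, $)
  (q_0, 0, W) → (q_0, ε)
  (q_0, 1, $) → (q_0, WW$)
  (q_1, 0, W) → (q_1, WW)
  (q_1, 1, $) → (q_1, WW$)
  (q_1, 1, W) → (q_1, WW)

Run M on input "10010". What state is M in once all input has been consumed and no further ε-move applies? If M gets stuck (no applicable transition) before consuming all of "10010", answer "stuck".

q_0

(q_0, 10010, $) ⊢ (q_0, 0010, WW$) ⊢ (q_0, 010, W$) ⊢ (q_0, 10, $) ⊢ (q_0, 0, WW$) ⊢ (q_0, ε, W$)
All input consumed; M is in state q_0.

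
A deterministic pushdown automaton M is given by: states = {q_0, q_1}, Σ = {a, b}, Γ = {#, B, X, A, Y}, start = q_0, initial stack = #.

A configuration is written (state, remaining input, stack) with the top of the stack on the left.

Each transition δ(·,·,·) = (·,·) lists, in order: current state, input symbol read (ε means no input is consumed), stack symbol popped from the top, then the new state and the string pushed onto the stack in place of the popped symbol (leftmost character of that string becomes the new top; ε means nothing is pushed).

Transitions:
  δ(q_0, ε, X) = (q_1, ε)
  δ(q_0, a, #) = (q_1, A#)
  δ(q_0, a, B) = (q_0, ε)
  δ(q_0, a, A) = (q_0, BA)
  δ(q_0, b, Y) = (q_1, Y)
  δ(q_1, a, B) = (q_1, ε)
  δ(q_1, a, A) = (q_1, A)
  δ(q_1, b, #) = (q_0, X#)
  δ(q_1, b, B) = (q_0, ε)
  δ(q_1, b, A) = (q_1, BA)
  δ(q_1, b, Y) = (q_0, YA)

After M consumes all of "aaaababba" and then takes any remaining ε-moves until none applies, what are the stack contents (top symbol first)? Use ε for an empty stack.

(q_0, aaaababba, #)
  read a, top #: go to q_1, push A# → (q_1, aaababba, A#)
  read a, top A: go to q_1, push A → (q_1, aababba, A#)
  read a, top A: go to q_1, push A → (q_1, ababba, A#)
  read a, top A: go to q_1, push A → (q_1, babba, A#)
  read b, top A: go to q_1, push BA → (q_1, abba, BA#)
  read a, top B: go to q_1, push ε → (q_1, bba, A#)
  read b, top A: go to q_1, push BA → (q_1, ba, BA#)
  read b, top B: go to q_0, push ε → (q_0, a, A#)
  read a, top A: go to q_0, push BA → (q_0, ε, BA#)
All input consumed in state q_0 with stack BA#.

BA#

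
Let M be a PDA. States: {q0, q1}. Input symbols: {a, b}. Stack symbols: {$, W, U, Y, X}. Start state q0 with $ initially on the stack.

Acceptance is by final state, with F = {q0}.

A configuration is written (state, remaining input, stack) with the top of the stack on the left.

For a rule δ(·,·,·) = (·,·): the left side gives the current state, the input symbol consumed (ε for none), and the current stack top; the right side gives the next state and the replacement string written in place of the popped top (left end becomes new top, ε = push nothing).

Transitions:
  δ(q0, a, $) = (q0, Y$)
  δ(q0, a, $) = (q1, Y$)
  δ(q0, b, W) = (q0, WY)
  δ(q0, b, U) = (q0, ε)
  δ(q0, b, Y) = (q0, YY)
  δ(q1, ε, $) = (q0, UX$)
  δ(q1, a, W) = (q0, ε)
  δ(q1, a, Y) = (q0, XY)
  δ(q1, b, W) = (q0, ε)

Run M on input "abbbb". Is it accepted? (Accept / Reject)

Accept

One accepting computation: (q0, abbbb, $) ⊢ (q0, bbbb, Y$) ⊢ (q0, bbb, YY$) ⊢ (q0, bb, YYY$) ⊢ (q0, b, YYYY$) ⊢ (q0, ε, YYYYY$)
All input consumed and state q0 ∈ F.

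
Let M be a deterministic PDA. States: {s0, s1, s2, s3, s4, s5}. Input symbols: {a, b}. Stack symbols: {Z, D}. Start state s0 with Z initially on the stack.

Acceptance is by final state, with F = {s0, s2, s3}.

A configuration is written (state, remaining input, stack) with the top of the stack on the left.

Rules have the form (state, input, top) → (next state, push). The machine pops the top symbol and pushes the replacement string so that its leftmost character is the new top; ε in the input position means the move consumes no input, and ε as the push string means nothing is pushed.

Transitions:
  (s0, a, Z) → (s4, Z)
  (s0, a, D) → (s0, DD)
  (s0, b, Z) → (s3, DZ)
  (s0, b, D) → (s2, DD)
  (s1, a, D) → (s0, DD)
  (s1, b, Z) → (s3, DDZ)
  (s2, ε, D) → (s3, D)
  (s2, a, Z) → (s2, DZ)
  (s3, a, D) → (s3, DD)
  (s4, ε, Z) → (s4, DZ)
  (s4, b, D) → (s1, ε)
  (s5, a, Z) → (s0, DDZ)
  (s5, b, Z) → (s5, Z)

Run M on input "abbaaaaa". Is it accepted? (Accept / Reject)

(s0, abbaaaaa, Z) ⊢ (s4, bbaaaaa, Z) ⊢ (s4, bbaaaaa, DZ) ⊢ (s1, baaaaa, Z) ⊢ (s3, aaaaa, DDZ) ⊢ (s3, aaaa, DDDZ) ⊢ (s3, aaa, DDDDZ) ⊢ (s3, aa, DDDDDZ) ⊢ (s3, a, DDDDDDZ) ⊢ (s3, ε, DDDDDDDZ)
All input consumed; state s3 ∈ F.

Accept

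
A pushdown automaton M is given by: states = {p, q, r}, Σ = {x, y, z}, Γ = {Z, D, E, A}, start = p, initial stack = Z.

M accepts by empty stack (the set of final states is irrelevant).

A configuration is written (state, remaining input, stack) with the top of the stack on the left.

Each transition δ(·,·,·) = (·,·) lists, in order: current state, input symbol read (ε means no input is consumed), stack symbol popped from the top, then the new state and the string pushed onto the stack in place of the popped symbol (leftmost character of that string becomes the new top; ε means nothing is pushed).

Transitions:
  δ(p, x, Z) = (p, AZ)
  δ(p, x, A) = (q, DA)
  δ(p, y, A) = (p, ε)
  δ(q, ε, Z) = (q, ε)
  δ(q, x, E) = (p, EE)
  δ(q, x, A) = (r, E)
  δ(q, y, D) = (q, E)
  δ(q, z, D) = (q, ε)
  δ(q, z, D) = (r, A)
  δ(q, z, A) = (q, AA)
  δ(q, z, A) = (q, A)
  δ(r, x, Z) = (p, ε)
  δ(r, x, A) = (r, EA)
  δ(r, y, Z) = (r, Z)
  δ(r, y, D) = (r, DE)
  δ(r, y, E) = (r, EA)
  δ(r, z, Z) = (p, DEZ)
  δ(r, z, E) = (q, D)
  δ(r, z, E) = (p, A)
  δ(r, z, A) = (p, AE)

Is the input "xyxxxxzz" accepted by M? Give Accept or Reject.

Reject

No computation consumes all input and empties the stack.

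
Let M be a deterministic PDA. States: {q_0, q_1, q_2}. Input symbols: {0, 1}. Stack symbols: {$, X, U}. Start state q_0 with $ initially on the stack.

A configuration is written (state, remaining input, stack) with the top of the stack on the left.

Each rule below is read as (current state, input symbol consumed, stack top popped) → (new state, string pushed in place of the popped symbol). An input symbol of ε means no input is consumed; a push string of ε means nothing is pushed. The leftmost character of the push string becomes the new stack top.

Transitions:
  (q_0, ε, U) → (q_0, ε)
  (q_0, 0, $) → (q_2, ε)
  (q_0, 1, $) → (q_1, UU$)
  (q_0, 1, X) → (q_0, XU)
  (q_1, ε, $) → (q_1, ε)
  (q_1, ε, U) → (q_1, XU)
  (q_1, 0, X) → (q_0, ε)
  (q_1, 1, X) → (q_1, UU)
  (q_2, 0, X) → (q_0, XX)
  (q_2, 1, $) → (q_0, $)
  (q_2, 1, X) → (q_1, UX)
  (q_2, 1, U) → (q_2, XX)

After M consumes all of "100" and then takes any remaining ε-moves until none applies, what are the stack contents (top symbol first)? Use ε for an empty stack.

(q_0, 100, $) ⊢ (q_1, 00, UU$) ⊢ (q_1, 00, XUU$) ⊢ (q_0, 0, UU$) ⊢ (q_0, 0, U$) ⊢ (q_0, 0, $) ⊢ (q_2, ε, ε)
All input consumed in state q_2 with stack ε.

ε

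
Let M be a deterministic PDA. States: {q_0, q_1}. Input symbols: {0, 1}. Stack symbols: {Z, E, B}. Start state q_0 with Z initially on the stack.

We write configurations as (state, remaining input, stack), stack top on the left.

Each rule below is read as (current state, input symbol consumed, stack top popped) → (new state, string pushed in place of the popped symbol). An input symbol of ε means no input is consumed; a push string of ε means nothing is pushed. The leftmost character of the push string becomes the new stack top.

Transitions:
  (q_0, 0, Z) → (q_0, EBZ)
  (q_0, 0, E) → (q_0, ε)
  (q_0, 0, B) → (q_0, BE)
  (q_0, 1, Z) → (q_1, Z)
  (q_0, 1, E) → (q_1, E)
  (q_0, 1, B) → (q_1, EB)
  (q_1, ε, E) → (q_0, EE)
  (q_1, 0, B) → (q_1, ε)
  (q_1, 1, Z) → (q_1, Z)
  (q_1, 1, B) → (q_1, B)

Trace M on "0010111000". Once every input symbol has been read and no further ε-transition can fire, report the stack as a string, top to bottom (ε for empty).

(q_0, 0010111000, Z) ⊢ (q_0, 010111000, EBZ) ⊢ (q_0, 10111000, BZ) ⊢ (q_1, 0111000, EBZ) ⊢ (q_0, 0111000, EEBZ) ⊢ (q_0, 111000, EBZ) ⊢ (q_1, 11000, EBZ) ⊢ (q_0, 11000, EEBZ) ⊢ (q_1, 1000, EEBZ) ⊢ (q_0, 1000, EEEBZ) ⊢ (q_1, 000, EEEBZ) ⊢ (q_0, 000, EEEEBZ) ⊢ (q_0, 00, EEEBZ) ⊢ (q_0, 0, EEBZ) ⊢ (q_0, ε, EBZ)
All input consumed in state q_0 with stack EBZ.

EBZ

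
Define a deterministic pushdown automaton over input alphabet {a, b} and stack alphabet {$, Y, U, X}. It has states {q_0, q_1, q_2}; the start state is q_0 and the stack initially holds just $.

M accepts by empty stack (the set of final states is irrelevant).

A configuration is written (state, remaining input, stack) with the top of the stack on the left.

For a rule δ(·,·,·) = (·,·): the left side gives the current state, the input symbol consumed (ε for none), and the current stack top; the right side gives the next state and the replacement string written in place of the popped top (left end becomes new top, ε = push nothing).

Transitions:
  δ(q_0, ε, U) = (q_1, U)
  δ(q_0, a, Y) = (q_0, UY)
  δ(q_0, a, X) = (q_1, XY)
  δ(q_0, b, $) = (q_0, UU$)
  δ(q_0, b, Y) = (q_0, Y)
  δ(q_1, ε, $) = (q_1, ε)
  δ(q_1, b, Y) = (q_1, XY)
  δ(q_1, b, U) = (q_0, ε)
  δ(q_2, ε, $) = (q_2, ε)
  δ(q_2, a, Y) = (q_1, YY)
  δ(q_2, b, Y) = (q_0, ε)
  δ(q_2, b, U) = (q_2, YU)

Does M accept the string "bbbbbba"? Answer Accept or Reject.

(q_0, bbbbbba, $)
  read b, top $: go to q_0, push UU$ → (q_0, bbbbba, UU$)
  ε-move, top U: go to q_1, push U → (q_1, bbbbba, UU$)
  read b, top U: go to q_0, push ε → (q_0, bbbba, U$)
  ε-move, top U: go to q_1, push U → (q_1, bbbba, U$)
  read b, top U: go to q_0, push ε → (q_0, bbba, $)
  read b, top $: go to q_0, push UU$ → (q_0, bba, UU$)
  ε-move, top U: go to q_1, push U → (q_1, bba, UU$)
  read b, top U: go to q_0, push ε → (q_0, ba, U$)
  ε-move, top U: go to q_1, push U → (q_1, ba, U$)
  read b, top U: go to q_0, push ε → (q_0, a, $)
No transition applies at (q_0, a, $); input not fully consumed.

Reject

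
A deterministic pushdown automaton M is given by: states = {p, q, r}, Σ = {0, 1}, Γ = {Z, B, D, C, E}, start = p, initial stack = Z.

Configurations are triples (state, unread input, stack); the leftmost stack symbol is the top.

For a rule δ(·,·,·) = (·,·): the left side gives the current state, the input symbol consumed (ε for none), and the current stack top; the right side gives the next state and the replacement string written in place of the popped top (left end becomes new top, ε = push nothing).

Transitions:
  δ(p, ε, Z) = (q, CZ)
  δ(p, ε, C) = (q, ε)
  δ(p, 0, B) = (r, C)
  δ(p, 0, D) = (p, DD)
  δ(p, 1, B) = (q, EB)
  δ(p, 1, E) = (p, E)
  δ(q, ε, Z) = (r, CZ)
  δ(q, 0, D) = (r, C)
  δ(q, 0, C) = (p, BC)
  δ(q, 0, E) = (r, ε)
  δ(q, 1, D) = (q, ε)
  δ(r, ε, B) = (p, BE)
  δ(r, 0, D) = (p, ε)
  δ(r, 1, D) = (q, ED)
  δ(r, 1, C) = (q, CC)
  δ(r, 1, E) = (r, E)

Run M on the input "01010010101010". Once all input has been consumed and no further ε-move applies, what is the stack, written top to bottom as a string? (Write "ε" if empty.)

BEEECCEECZ

(p, 01010010101010, Z)
  ε-move, top Z: go to q, push CZ → (q, 01010010101010, CZ)
  read 0, top C: go to p, push BC → (p, 1010010101010, BCZ)
  read 1, top B: go to q, push EB → (q, 010010101010, EBCZ)
  read 0, top E: go to r, push ε → (r, 10010101010, BCZ)
  ε-move, top B: go to p, push BE → (p, 10010101010, BECZ)
  read 1, top B: go to q, push EB → (q, 0010101010, EBECZ)
  read 0, top E: go to r, push ε → (r, 010101010, BECZ)
  ε-move, top B: go to p, push BE → (p, 010101010, BEECZ)
  read 0, top B: go to r, push C → (r, 10101010, CEECZ)
  read 1, top C: go to q, push CC → (q, 0101010, CCEECZ)
  read 0, top C: go to p, push BC → (p, 101010, BCCEECZ)
  read 1, top B: go to q, push EB → (q, 01010, EBCCEECZ)
  read 0, top E: go to r, push ε → (r, 1010, BCCEECZ)
  ε-move, top B: go to p, push BE → (p, 1010, BECCEECZ)
  read 1, top B: go to q, push EB → (q, 010, EBECCEECZ)
  read 0, top E: go to r, push ε → (r, 10, BECCEECZ)
  ε-move, top B: go to p, push BE → (p, 10, BEECCEECZ)
  read 1, top B: go to q, push EB → (q, 0, EBEECCEECZ)
  read 0, top E: go to r, push ε → (r, ε, BEECCEECZ)
  ε-move, top B: go to p, push BE → (p, ε, BEEECCEECZ)
All input consumed in state p with stack BEEECCEECZ.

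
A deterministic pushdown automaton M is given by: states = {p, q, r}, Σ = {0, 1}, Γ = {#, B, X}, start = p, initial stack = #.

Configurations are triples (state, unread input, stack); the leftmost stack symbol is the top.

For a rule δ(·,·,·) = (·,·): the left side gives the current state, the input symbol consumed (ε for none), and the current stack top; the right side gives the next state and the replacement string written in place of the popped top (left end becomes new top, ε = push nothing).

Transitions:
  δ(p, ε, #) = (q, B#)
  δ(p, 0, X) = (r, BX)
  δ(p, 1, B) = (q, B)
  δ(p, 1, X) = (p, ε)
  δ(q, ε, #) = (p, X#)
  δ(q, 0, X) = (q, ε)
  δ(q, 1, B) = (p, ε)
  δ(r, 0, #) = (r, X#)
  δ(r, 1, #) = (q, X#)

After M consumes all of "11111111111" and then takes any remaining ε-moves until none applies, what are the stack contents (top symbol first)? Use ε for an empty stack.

(p, 11111111111, #) ⊢ (q, 11111111111, B#) ⊢ (p, 1111111111, #) ⊢ (q, 1111111111, B#) ⊢ (p, 111111111, #) ⊢ (q, 111111111, B#) ⊢ (p, 11111111, #) ⊢ (q, 11111111, B#) ⊢ (p, 1111111, #) ⊢ (q, 1111111, B#) ⊢ (p, 111111, #) ⊢ (q, 111111, B#) ⊢ (p, 11111, #) ⊢ (q, 11111, B#) ⊢ (p, 1111, #) ⊢ (q, 1111, B#) ⊢ (p, 111, #) ⊢ (q, 111, B#) ⊢ (p, 11, #) ⊢ (q, 11, B#) ⊢ (p, 1, #) ⊢ (q, 1, B#) ⊢ (p, ε, #) ⊢ (q, ε, B#)
All input consumed in state q with stack B#.

B#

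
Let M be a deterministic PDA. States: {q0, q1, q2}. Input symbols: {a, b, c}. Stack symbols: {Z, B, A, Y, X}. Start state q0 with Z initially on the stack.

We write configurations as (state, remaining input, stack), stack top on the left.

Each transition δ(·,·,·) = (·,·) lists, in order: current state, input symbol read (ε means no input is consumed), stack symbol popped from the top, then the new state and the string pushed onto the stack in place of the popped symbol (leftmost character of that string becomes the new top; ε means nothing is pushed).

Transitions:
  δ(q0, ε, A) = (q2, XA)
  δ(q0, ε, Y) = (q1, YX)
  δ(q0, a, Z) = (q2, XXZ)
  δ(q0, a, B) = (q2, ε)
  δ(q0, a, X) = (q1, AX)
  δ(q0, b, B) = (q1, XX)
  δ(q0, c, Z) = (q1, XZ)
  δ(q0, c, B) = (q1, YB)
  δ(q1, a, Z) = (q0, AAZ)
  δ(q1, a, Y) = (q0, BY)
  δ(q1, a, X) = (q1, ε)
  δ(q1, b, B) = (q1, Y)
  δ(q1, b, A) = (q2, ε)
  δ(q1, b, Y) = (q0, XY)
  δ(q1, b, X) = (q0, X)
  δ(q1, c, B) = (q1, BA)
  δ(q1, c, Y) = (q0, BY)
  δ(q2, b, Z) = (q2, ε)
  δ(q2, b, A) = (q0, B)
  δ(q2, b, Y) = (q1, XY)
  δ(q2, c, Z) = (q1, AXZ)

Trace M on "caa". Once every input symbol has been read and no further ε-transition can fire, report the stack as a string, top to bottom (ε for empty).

(q0, caa, Z) ⊢ (q1, aa, XZ) ⊢ (q1, a, Z) ⊢ (q0, ε, AAZ) ⊢ (q2, ε, XAAZ)
All input consumed in state q2 with stack XAAZ.

XAAZ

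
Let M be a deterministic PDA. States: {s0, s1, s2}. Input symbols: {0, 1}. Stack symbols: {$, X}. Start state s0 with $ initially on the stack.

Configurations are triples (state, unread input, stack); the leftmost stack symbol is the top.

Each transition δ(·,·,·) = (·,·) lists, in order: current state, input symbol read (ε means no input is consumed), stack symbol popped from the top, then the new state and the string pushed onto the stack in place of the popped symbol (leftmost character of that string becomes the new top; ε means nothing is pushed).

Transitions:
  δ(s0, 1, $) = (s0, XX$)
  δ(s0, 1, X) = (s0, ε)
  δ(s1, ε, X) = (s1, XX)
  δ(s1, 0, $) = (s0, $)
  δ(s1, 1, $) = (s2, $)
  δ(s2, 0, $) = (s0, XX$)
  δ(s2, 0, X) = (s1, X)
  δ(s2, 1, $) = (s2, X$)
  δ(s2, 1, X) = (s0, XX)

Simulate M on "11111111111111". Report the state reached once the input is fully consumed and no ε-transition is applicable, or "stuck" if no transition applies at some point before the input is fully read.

(s0, 11111111111111, $)
  read 1, top $: go to s0, push XX$ → (s0, 1111111111111, XX$)
  read 1, top X: go to s0, push ε → (s0, 111111111111, X$)
  read 1, top X: go to s0, push ε → (s0, 11111111111, $)
  read 1, top $: go to s0, push XX$ → (s0, 1111111111, XX$)
  read 1, top X: go to s0, push ε → (s0, 111111111, X$)
  read 1, top X: go to s0, push ε → (s0, 11111111, $)
  read 1, top $: go to s0, push XX$ → (s0, 1111111, XX$)
  read 1, top X: go to s0, push ε → (s0, 111111, X$)
  read 1, top X: go to s0, push ε → (s0, 11111, $)
  read 1, top $: go to s0, push XX$ → (s0, 1111, XX$)
  read 1, top X: go to s0, push ε → (s0, 111, X$)
  read 1, top X: go to s0, push ε → (s0, 11, $)
  read 1, top $: go to s0, push XX$ → (s0, 1, XX$)
  read 1, top X: go to s0, push ε → (s0, ε, X$)
All input consumed; M is in state s0.

s0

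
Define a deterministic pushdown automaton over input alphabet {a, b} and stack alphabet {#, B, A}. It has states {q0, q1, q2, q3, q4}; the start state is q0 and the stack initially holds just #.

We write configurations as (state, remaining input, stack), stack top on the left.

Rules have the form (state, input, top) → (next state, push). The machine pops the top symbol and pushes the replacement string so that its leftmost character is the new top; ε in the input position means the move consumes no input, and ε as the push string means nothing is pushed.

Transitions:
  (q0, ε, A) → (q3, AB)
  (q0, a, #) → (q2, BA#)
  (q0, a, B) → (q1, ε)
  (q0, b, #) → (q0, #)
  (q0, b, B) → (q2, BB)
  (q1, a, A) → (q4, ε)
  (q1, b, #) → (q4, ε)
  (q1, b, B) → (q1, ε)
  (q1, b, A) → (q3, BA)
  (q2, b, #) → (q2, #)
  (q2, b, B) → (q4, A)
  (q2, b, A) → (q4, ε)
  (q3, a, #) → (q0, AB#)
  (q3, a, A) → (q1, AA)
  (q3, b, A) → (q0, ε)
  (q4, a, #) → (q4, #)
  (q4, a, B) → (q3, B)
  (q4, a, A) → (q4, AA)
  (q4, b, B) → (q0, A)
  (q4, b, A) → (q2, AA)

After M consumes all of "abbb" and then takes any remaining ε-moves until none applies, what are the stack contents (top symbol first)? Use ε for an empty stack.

AA#

(q0, abbb, #)
  read a, top #: go to q2, push BA# → (q2, bbb, BA#)
  read b, top B: go to q4, push A → (q4, bb, AA#)
  read b, top A: go to q2, push AA → (q2, b, AAA#)
  read b, top A: go to q4, push ε → (q4, ε, AA#)
All input consumed in state q4 with stack AA#.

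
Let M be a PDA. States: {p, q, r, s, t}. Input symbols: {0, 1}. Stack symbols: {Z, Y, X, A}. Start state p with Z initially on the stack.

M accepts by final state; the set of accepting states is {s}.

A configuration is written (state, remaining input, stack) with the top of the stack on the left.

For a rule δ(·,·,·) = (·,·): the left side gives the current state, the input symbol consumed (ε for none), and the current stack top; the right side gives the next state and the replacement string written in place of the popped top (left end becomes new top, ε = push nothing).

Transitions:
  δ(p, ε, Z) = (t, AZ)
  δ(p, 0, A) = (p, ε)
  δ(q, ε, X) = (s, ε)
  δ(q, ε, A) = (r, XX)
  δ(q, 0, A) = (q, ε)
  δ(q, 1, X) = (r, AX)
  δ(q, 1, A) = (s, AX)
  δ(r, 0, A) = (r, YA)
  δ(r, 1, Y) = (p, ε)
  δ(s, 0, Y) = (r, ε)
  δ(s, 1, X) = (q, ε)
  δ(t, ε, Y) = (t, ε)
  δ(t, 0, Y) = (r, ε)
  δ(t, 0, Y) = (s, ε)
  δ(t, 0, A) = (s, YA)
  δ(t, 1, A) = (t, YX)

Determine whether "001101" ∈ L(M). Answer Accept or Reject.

Reject

No computation consumes all input and reaches a final state.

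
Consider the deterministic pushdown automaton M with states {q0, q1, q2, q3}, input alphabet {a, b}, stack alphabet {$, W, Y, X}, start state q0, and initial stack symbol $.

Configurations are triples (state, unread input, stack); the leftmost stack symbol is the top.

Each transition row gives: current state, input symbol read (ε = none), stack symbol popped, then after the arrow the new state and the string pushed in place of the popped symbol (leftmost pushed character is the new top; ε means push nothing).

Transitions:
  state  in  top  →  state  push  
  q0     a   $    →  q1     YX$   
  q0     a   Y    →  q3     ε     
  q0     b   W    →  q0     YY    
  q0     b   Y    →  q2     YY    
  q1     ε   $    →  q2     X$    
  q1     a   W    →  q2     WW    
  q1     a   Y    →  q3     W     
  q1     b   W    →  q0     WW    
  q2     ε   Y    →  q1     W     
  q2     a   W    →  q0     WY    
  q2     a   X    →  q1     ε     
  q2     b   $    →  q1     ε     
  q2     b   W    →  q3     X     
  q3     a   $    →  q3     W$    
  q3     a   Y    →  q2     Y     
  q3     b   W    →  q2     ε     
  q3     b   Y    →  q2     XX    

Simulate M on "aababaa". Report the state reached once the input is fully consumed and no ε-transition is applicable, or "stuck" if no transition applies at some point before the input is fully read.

stuck

(q0, aababaa, $) ⊢ (q1, ababaa, YX$) ⊢ (q3, babaa, WX$) ⊢ (q2, abaa, X$) ⊢ (q1, baa, $) ⊢ (q2, baa, X$)
No transition for (q2, b, top X); M blocks with input baa remaining.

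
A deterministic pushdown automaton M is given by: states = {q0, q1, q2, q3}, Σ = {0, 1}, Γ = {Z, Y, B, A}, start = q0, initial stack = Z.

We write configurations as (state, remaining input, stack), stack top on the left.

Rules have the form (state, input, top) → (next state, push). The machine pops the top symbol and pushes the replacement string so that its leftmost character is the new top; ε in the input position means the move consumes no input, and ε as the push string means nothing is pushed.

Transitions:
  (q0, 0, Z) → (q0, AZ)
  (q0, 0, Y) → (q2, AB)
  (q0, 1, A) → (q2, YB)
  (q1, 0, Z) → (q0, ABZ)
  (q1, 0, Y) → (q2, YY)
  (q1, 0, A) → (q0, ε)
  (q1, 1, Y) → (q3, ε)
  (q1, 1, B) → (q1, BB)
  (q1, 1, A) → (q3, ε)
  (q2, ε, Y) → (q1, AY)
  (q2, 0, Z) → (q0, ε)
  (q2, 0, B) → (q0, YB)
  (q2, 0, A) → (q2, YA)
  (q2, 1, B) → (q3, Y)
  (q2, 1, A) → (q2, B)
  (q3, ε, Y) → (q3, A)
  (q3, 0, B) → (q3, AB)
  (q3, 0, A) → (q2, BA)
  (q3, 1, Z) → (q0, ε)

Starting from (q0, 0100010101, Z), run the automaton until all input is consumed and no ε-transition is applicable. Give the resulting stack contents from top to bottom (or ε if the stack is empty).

AAAABBZ

(q0, 0100010101, Z)
  read 0, top Z: go to q0, push AZ → (q0, 100010101, AZ)
  read 1, top A: go to q2, push YB → (q2, 00010101, YBZ)
  ε-move, top Y: go to q1, push AY → (q1, 00010101, AYBZ)
  read 0, top A: go to q0, push ε → (q0, 0010101, YBZ)
  read 0, top Y: go to q2, push AB → (q2, 010101, ABBZ)
  read 0, top A: go to q2, push YA → (q2, 10101, YABBZ)
  ε-move, top Y: go to q1, push AY → (q1, 10101, AYABBZ)
  read 1, top A: go to q3, push ε → (q3, 0101, YABBZ)
  ε-move, top Y: go to q3, push A → (q3, 0101, AABBZ)
  read 0, top A: go to q2, push BA → (q2, 101, BAABBZ)
  read 1, top B: go to q3, push Y → (q3, 01, YAABBZ)
  ε-move, top Y: go to q3, push A → (q3, 01, AAABBZ)
  read 0, top A: go to q2, push BA → (q2, 1, BAAABBZ)
  read 1, top B: go to q3, push Y → (q3, ε, YAAABBZ)
  ε-move, top Y: go to q3, push A → (q3, ε, AAAABBZ)
All input consumed in state q3 with stack AAAABBZ.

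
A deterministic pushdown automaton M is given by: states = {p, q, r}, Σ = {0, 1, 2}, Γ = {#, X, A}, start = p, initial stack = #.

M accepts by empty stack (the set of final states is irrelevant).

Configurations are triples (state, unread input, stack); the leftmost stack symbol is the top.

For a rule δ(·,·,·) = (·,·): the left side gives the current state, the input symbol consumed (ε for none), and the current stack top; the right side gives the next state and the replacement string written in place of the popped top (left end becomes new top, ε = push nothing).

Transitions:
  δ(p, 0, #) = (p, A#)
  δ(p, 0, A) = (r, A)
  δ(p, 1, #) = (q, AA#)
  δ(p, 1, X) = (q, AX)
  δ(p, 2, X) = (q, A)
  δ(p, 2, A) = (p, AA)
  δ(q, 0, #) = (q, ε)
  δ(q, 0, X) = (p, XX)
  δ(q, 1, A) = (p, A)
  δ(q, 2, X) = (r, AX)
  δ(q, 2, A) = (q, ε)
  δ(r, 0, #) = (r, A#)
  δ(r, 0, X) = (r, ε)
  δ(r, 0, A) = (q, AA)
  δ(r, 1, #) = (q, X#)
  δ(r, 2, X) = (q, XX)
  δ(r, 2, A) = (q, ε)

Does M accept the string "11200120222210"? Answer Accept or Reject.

Reject

(p, 11200120222210, #)
  read 1, top #: go to q, push AA# → (q, 1200120222210, AA#)
  read 1, top A: go to p, push A → (p, 200120222210, AA#)
  read 2, top A: go to p, push AA → (p, 00120222210, AAA#)
  read 0, top A: go to r, push A → (r, 0120222210, AAA#)
  read 0, top A: go to q, push AA → (q, 120222210, AAAA#)
  read 1, top A: go to p, push A → (p, 20222210, AAAA#)
  read 2, top A: go to p, push AA → (p, 0222210, AAAAA#)
  read 0, top A: go to r, push A → (r, 222210, AAAAA#)
  read 2, top A: go to q, push ε → (q, 22210, AAAA#)
  read 2, top A: go to q, push ε → (q, 2210, AAA#)
  read 2, top A: go to q, push ε → (q, 210, AA#)
  read 2, top A: go to q, push ε → (q, 10, A#)
  read 1, top A: go to p, push A → (p, 0, A#)
  read 0, top A: go to r, push A → (r, ε, A#)
All input consumed; stack is A#, not empty, and no further ε-move applies.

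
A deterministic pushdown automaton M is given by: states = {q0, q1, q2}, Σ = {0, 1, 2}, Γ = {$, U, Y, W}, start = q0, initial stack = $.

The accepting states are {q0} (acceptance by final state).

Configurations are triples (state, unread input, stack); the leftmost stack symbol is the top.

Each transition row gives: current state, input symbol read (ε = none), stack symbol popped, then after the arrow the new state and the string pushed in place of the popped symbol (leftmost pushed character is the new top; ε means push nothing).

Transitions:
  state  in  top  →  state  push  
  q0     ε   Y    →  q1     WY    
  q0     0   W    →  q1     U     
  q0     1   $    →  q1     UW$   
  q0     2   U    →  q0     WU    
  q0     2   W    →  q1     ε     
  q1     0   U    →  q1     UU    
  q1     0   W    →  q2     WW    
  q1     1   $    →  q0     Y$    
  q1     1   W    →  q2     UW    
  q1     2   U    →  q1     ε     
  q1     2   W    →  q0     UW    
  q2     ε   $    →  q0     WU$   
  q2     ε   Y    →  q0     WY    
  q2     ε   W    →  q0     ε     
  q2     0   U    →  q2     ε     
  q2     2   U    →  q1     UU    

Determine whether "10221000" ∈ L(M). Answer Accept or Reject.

Reject

(q0, 10221000, $)
  read 1, top $: go to q1, push UW$ → (q1, 0221000, UW$)
  read 0, top U: go to q1, push UU → (q1, 221000, UUW$)
  read 2, top U: go to q1, push ε → (q1, 21000, UW$)
  read 2, top U: go to q1, push ε → (q1, 1000, W$)
  read 1, top W: go to q2, push UW → (q2, 000, UW$)
  read 0, top U: go to q2, push ε → (q2, 00, W$)
  ε-move, top W: go to q0, push ε → (q0, 00, $)
No transition applies at (q0, 00, $); input not fully consumed.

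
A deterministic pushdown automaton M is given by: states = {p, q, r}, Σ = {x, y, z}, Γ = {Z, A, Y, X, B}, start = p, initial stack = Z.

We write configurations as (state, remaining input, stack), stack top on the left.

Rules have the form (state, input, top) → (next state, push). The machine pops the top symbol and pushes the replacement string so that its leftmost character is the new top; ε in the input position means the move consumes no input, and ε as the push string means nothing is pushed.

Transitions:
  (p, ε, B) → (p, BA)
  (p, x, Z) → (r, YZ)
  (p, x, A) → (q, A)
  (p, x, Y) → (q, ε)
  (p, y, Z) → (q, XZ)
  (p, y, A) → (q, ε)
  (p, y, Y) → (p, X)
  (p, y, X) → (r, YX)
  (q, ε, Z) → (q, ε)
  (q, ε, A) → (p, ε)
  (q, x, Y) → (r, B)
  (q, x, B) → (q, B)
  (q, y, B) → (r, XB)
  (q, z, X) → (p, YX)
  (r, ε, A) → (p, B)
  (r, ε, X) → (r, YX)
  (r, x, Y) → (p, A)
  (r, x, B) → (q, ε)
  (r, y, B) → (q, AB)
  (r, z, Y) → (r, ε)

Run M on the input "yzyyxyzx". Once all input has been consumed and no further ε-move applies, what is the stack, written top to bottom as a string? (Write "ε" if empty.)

(p, yzyyxyzx, Z) ⊢ (q, zyyxyzx, XZ) ⊢ (p, yyxyzx, YXZ) ⊢ (p, yxyzx, XXZ) ⊢ (r, xyzx, YXXZ) ⊢ (p, yzx, AXXZ) ⊢ (q, zx, XXZ) ⊢ (p, x, YXXZ) ⊢ (q, ε, XXZ)
All input consumed in state q with stack XXZ.

XXZ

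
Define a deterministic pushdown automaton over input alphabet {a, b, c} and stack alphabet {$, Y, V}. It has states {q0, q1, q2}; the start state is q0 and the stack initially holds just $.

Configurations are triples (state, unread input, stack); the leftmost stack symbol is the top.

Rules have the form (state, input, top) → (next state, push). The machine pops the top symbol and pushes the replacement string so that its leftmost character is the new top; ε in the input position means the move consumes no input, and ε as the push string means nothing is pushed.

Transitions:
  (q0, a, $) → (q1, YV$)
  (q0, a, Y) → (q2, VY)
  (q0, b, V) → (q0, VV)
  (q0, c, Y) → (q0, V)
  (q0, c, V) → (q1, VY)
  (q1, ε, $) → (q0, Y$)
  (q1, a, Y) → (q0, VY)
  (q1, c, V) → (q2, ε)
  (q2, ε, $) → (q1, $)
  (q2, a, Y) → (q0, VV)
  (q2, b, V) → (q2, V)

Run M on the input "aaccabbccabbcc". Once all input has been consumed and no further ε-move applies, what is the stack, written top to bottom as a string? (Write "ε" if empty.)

YVVVVVVYV$

(q0, aaccabbccabbcc, $)
  read a, top $: go to q1, push YV$ → (q1, accabbccabbcc, YV$)
  read a, top Y: go to q0, push VY → (q0, ccabbccabbcc, VYV$)
  read c, top V: go to q1, push VY → (q1, cabbccabbcc, VYYV$)
  read c, top V: go to q2, push ε → (q2, abbccabbcc, YYV$)
  read a, top Y: go to q0, push VV → (q0, bbccabbcc, VVYV$)
  read b, top V: go to q0, push VV → (q0, bccabbcc, VVVYV$)
  read b, top V: go to q0, push VV → (q0, ccabbcc, VVVVYV$)
  read c, top V: go to q1, push VY → (q1, cabbcc, VYVVVYV$)
  read c, top V: go to q2, push ε → (q2, abbcc, YVVVYV$)
  read a, top Y: go to q0, push VV → (q0, bbcc, VVVVVYV$)
  read b, top V: go to q0, push VV → (q0, bcc, VVVVVVYV$)
  read b, top V: go to q0, push VV → (q0, cc, VVVVVVVYV$)
  read c, top V: go to q1, push VY → (q1, c, VYVVVVVVYV$)
  read c, top V: go to q2, push ε → (q2, ε, YVVVVVVYV$)
All input consumed in state q2 with stack YVVVVVVYV$.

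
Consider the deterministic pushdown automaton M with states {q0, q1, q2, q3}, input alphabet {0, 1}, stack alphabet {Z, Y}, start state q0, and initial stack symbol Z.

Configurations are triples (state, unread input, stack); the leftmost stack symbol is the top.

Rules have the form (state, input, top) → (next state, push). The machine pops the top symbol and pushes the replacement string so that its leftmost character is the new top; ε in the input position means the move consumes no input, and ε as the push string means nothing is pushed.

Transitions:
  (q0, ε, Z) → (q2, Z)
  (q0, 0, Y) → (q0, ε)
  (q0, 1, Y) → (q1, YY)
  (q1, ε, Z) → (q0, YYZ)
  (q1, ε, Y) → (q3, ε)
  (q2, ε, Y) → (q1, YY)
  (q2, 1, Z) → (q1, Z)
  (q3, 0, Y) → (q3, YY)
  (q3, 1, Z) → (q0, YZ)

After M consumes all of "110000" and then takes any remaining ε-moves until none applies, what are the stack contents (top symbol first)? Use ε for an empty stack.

(q0, 110000, Z)
  ε-move, top Z: go to q2, push Z → (q2, 110000, Z)
  read 1, top Z: go to q1, push Z → (q1, 10000, Z)
  ε-move, top Z: go to q0, push YYZ → (q0, 10000, YYZ)
  read 1, top Y: go to q1, push YY → (q1, 0000, YYYZ)
  ε-move, top Y: go to q3, push ε → (q3, 0000, YYZ)
  read 0, top Y: go to q3, push YY → (q3, 000, YYYZ)
  read 0, top Y: go to q3, push YY → (q3, 00, YYYYZ)
  read 0, top Y: go to q3, push YY → (q3, 0, YYYYYZ)
  read 0, top Y: go to q3, push YY → (q3, ε, YYYYYYZ)
All input consumed in state q3 with stack YYYYYYZ.

YYYYYYZ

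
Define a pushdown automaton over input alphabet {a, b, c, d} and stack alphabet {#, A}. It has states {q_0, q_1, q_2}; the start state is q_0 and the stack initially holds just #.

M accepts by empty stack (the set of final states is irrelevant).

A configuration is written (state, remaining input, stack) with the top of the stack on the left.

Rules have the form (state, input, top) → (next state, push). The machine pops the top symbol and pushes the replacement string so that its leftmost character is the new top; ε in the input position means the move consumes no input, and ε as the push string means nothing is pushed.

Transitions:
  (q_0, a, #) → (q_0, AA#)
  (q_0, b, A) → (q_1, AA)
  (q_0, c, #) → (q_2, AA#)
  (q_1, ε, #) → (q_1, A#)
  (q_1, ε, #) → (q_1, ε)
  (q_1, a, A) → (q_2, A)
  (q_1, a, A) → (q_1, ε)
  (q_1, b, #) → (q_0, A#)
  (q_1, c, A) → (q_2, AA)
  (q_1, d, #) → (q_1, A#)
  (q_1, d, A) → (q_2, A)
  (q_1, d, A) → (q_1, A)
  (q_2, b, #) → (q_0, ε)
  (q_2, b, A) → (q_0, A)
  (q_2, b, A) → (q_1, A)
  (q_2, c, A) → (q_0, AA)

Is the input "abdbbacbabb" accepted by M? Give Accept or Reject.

No computation consumes all input and empties the stack.

Reject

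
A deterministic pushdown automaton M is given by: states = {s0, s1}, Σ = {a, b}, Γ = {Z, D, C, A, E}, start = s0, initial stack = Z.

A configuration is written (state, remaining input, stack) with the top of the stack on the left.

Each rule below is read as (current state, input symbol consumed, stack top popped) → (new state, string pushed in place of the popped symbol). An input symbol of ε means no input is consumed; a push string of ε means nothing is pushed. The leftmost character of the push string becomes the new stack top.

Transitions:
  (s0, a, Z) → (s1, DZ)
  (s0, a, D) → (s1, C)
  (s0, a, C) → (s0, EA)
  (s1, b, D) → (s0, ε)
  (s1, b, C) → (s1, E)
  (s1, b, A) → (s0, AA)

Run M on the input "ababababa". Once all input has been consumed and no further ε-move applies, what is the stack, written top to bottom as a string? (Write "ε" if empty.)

(s0, ababababa, Z)
  read a, top Z: go to s1, push DZ → (s1, babababa, DZ)
  read b, top D: go to s0, push ε → (s0, abababa, Z)
  read a, top Z: go to s1, push DZ → (s1, bababa, DZ)
  read b, top D: go to s0, push ε → (s0, ababa, Z)
  read a, top Z: go to s1, push DZ → (s1, baba, DZ)
  read b, top D: go to s0, push ε → (s0, aba, Z)
  read a, top Z: go to s1, push DZ → (s1, ba, DZ)
  read b, top D: go to s0, push ε → (s0, a, Z)
  read a, top Z: go to s1, push DZ → (s1, ε, DZ)
All input consumed in state s1 with stack DZ.

DZ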